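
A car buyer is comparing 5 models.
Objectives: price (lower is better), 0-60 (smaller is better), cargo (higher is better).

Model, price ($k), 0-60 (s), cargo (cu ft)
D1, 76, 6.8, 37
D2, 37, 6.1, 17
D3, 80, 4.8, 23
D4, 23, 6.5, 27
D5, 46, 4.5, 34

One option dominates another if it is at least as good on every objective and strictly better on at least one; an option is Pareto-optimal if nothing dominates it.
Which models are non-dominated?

D1: not dominated (best cargo).
D2: not dominated.
D3: dominated by D5 (price 46≤80, 0-60 4.5≤4.8, cargo 34≥23).
D4: not dominated (best price).
D5: not dominated (best 0-60).

D1, D2, D4, D5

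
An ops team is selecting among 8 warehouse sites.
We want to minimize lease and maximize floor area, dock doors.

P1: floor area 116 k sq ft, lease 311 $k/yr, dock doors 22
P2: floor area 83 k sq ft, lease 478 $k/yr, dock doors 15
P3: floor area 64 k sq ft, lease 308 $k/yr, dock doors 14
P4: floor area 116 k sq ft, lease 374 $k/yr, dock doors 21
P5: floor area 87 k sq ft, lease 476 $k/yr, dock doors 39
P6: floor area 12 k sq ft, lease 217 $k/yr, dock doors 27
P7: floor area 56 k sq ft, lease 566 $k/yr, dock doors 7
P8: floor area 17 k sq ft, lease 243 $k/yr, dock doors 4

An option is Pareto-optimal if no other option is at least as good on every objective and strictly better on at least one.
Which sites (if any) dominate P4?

P1

P1: floor area 116≥116, lease 311≤374, dock doors 22≥21 — dominates P4.
Others (P2, P3, P5, P6, P7, P8) are each worse than P4 on at least one objective.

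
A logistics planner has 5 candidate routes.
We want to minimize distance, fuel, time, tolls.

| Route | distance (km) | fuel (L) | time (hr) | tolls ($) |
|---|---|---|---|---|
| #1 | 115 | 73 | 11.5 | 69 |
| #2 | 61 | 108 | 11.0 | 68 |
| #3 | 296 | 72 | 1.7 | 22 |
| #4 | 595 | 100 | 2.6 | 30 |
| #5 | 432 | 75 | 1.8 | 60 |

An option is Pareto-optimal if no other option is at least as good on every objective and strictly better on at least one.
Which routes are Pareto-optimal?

#1: not dominated.
#2: not dominated (best distance).
#3: not dominated (best fuel).
#4: dominated by #3 (distance 296≤595, fuel 72≤100, time 1.7≤2.6, tolls 22≤30).
#5: dominated by #3 (distance 296≤432, fuel 72≤75, time 1.7≤1.8, tolls 22≤60).

#1, #2, #3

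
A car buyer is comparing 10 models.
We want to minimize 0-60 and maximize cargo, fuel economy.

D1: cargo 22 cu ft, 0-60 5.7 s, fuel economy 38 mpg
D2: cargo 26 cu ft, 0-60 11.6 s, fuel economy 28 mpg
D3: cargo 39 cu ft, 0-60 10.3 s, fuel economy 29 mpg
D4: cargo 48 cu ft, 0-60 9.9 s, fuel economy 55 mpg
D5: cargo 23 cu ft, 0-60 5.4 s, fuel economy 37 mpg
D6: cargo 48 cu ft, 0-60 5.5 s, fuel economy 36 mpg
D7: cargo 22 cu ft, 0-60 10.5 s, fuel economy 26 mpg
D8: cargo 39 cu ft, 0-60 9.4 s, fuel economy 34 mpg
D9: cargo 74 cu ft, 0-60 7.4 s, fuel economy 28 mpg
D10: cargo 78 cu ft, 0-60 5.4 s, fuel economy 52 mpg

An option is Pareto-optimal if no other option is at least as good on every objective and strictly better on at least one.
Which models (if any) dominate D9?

D10

D10: cargo 78≥74, 0-60 5.4≤7.4, fuel economy 52≥28 — dominates D9.
Others (D1, D2, D3, D4, D5, D6, D7, D8) are each worse than D9 on at least one objective.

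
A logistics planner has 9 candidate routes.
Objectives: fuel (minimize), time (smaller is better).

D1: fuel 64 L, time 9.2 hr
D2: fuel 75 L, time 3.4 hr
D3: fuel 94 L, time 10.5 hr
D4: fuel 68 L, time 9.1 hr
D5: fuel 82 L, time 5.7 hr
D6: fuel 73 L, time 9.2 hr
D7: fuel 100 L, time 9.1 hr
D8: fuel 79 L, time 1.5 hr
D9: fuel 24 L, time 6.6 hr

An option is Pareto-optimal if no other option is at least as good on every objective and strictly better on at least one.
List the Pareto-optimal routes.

D2, D8, D9

D1: dominated by D9 (fuel 24≤64, time 6.6≤9.2).
D2: not dominated.
D3: dominated by D1 (fuel 64≤94, time 9.2≤10.5).
D4: dominated by D9 (fuel 24≤68, time 6.6≤9.1).
D5: dominated by D2 (fuel 75≤82, time 3.4≤5.7).
D6: dominated by D1 (fuel 64≤73, time 9.2≤9.2).
D7: dominated by D2 (fuel 75≤100, time 3.4≤9.1).
D8: not dominated (best time).
D9: not dominated (best fuel).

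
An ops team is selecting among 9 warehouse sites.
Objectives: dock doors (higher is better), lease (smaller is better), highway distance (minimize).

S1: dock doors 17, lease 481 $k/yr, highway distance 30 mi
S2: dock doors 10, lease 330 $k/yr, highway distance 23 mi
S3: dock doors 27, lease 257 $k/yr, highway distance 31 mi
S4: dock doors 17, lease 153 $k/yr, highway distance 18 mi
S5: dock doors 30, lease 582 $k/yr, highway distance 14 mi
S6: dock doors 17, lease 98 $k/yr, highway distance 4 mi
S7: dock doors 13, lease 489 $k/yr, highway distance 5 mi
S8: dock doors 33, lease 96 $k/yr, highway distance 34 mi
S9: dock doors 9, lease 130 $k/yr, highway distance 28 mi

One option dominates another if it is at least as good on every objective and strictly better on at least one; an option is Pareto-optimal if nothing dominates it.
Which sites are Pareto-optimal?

S1: dominated by S4 (dock doors 17≥17, lease 153≤481, highway distance 18≤30).
S2: dominated by S4 (dock doors 17≥10, lease 153≤330, highway distance 18≤23).
S3: not dominated.
S4: dominated by S6 (dock doors 17≥17, lease 98≤153, highway distance 4≤18).
S5: not dominated.
S6: not dominated (best highway distance).
S7: dominated by S6 (dock doors 17≥13, lease 98≤489, highway distance 4≤5).
S8: not dominated (best dock doors).
S9: dominated by S6 (dock doors 17≥9, lease 98≤130, highway distance 4≤28).

S3, S5, S6, S8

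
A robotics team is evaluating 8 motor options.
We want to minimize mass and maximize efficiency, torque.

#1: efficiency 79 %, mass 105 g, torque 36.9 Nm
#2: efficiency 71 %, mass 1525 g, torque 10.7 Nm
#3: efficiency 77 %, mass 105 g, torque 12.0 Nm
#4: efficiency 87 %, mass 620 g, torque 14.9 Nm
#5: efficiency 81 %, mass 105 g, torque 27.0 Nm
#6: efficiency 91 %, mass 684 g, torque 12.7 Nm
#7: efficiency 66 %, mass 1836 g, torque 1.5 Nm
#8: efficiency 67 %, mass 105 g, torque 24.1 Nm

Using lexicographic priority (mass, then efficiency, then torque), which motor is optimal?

#5

First minimize mass: best is 105, kept {#1, #3, #5, #8}.
Then maximize efficiency: best is 81, kept {#5}.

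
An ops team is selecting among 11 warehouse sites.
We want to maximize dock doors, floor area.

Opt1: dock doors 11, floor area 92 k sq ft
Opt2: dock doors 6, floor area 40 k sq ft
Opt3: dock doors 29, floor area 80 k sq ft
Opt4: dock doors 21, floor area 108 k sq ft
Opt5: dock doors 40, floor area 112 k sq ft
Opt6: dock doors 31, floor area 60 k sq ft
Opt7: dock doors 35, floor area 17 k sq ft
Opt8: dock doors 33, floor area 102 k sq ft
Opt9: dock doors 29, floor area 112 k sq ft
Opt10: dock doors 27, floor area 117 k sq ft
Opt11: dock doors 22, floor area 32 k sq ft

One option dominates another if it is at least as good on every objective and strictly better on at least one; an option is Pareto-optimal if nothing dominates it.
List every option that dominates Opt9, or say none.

Opt5

Opt5: dock doors 40≥29, floor area 112≥112 — dominates Opt9.
Others (Opt1, Opt2, Opt3, Opt4, Opt6, Opt7, Opt8, Opt10, Opt11) are each worse than Opt9 on at least one objective.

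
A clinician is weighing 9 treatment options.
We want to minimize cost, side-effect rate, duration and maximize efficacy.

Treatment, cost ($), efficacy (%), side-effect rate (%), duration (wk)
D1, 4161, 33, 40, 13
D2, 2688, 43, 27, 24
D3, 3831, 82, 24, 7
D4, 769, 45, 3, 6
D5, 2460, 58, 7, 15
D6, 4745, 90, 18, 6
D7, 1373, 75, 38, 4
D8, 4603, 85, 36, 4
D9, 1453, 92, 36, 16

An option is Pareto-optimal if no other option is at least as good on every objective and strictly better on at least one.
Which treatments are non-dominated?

D3, D4, D5, D6, D7, D8, D9

D1: dominated by D3 (cost 3831≤4161, efficacy 82≥33, side-effect rate 24≤40, duration 7≤13).
D2: dominated by D4 (cost 769≤2688, efficacy 45≥43, side-effect rate 3≤27, duration 6≤24).
D3: not dominated.
D4: not dominated (best cost).
D5: not dominated.
D6: not dominated.
D7: not dominated.
D8: not dominated.
D9: not dominated (best efficacy).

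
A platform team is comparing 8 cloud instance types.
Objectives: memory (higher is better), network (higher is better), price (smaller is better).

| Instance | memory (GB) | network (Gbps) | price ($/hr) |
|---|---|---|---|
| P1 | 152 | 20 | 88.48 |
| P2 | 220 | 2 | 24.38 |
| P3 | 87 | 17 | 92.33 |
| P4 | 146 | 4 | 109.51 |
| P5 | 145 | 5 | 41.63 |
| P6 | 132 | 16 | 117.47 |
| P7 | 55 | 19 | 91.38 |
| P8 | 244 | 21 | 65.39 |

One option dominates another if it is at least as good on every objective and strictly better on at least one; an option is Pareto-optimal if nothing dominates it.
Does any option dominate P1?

P8 vs P1: memory 244≥152, network 21≥20, price 65.39≤88.48 — P8 is at least as good on every objective and strictly better on at least one, so P8 dominates P1.

Yes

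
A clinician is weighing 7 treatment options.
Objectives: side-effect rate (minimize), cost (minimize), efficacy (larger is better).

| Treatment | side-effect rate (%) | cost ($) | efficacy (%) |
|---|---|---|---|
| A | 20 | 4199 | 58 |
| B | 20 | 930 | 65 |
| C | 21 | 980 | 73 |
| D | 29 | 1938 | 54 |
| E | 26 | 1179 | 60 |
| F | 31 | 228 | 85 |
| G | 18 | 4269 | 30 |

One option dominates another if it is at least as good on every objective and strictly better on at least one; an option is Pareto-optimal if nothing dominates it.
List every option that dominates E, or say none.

B, C

B: side-effect rate 20≤26, cost 930≤1179, efficacy 65≥60 — dominates E.
C: side-effect rate 21≤26, cost 980≤1179, efficacy 73≥60 — dominates E.
Others (A, D, F, G) are each worse than E on at least one objective.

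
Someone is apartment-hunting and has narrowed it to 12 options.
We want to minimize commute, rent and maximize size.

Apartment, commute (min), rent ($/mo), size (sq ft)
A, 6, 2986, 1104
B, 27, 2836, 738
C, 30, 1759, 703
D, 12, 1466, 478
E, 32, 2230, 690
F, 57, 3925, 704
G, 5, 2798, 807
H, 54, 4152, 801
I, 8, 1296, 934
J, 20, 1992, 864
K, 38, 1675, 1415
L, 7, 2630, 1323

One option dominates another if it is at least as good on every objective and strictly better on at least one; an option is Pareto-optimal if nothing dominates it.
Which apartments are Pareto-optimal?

A: not dominated.
B: dominated by G (commute 5≤27, rent 2798≤2836, size 807≥738).
C: dominated by I (commute 8≤30, rent 1296≤1759, size 934≥703).
D: dominated by I (commute 8≤12, rent 1296≤1466, size 934≥478).
E: dominated by C (commute 30≤32, rent 1759≤2230, size 703≥690).
F: dominated by A (commute 6≤57, rent 2986≤3925, size 1104≥704).
G: not dominated (best commute).
H: dominated by A (commute 6≤54, rent 2986≤4152, size 1104≥801).
I: not dominated (best rent).
J: dominated by I (commute 8≤20, rent 1296≤1992, size 934≥864).
K: not dominated (best size).
L: not dominated.

A, G, I, K, L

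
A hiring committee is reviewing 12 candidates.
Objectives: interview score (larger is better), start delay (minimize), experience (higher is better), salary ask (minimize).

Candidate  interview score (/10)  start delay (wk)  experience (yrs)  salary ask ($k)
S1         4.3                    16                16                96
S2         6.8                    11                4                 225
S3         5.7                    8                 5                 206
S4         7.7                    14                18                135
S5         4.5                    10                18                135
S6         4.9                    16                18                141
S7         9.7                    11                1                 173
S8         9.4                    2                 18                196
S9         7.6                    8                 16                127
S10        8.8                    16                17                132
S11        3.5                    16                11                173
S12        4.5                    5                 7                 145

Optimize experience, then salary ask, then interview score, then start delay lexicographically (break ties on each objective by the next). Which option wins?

First maximize experience: best is 18, kept {S4, S5, S6, S8}.
Then minimize salary ask: best is 135, kept {S4, S5}.
Then maximize interview score: best is 7.7, kept {S4}.

S4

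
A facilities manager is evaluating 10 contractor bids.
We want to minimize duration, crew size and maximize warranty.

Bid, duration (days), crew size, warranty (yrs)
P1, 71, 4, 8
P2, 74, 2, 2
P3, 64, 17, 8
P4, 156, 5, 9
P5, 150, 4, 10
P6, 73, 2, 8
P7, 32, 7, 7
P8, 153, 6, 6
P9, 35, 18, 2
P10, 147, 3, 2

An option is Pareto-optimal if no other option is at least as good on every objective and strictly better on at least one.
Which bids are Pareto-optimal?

P1, P3, P5, P6, P7

P1: not dominated.
P2: dominated by P6 (duration 73≤74, crew size 2≤2, warranty 8≥2).
P3: not dominated.
P4: dominated by P5 (duration 150≤156, crew size 4≤5, warranty 10≥9).
P5: not dominated (best warranty).
P6: not dominated.
P7: not dominated (best duration).
P8: dominated by P1 (duration 71≤153, crew size 4≤6, warranty 8≥6).
P9: dominated by P7 (duration 32≤35, crew size 7≤18, warranty 7≥2).
P10: dominated by P2 (duration 74≤147, crew size 2≤3, warranty 2≥2).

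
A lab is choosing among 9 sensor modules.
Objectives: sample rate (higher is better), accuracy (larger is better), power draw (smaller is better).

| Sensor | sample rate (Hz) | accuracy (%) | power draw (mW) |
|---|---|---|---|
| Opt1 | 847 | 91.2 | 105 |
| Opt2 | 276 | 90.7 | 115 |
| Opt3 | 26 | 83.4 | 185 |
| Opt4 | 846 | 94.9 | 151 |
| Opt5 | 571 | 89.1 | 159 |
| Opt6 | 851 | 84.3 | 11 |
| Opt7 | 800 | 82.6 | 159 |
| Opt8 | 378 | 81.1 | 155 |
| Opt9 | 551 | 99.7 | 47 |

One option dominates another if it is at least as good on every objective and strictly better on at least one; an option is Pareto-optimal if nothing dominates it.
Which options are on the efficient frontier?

Opt1: not dominated.
Opt2: dominated by Opt1 (sample rate 847≥276, accuracy 91.2≥90.7, power draw 105≤115).
Opt3: dominated by Opt1 (sample rate 847≥26, accuracy 91.2≥83.4, power draw 105≤185).
Opt4: not dominated.
Opt5: dominated by Opt1 (sample rate 847≥571, accuracy 91.2≥89.1, power draw 105≤159).
Opt6: not dominated (best sample rate).
Opt7: dominated by Opt1 (sample rate 847≥800, accuracy 91.2≥82.6, power draw 105≤159).
Opt8: dominated by Opt1 (sample rate 847≥378, accuracy 91.2≥81.1, power draw 105≤155).
Opt9: not dominated (best accuracy).

Opt1, Opt4, Opt6, Opt9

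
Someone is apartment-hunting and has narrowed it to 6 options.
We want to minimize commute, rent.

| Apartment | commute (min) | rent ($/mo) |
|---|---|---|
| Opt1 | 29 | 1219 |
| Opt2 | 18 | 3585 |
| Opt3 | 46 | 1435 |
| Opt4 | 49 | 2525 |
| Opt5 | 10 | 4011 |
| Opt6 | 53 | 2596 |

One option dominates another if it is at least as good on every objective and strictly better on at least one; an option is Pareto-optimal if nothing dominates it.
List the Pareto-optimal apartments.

Opt1, Opt2, Opt5

Opt1: not dominated (best rent).
Opt2: not dominated.
Opt3: dominated by Opt1 (commute 29≤46, rent 1219≤1435).
Opt4: dominated by Opt1 (commute 29≤49, rent 1219≤2525).
Opt5: not dominated (best commute).
Opt6: dominated by Opt1 (commute 29≤53, rent 1219≤2596).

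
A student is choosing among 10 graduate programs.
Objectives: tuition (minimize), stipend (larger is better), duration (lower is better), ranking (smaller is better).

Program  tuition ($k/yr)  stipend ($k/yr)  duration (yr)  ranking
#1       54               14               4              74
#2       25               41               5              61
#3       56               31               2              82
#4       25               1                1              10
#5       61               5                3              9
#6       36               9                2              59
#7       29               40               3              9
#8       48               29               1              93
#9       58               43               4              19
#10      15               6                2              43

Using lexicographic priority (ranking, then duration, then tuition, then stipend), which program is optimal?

First minimize ranking: best is 9, kept {#5, #7}.
Then minimize duration: best is 3, kept {#5, #7}.
Then minimize tuition: best is 29, kept {#7}.

#7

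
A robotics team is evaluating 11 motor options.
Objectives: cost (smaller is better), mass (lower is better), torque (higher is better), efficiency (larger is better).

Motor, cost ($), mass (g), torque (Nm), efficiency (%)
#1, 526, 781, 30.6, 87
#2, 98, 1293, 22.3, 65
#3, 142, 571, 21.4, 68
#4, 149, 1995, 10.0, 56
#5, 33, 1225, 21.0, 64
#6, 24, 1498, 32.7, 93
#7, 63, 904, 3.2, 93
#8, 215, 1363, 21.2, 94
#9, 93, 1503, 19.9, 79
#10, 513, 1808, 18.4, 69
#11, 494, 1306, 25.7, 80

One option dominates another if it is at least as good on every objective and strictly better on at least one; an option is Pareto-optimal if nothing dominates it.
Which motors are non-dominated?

#1: not dominated.
#2: not dominated.
#3: not dominated (best mass).
#4: dominated by #2 (cost 98≤149, mass 1293≤1995, torque 22.3≥10.0, efficiency 65≥56).
#5: not dominated.
#6: not dominated (best cost).
#7: not dominated.
#8: not dominated (best efficiency).
#9: dominated by #6 (cost 24≤93, mass 1498≤1503, torque 32.7≥19.9, efficiency 93≥79).
#10: dominated by #6 (cost 24≤513, mass 1498≤1808, torque 32.7≥18.4, efficiency 93≥69).
#11: not dominated.

#1, #2, #3, #5, #6, #7, #8, #11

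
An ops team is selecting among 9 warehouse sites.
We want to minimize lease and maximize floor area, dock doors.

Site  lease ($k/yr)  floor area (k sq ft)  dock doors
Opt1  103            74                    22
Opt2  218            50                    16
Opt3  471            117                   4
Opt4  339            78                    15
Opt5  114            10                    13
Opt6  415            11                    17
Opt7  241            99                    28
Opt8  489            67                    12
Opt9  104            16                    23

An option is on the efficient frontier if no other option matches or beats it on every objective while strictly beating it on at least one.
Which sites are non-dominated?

Opt1: not dominated (best lease).
Opt2: dominated by Opt1 (lease 103≤218, floor area 74≥50, dock doors 22≥16).
Opt3: not dominated (best floor area).
Opt4: dominated by Opt7 (lease 241≤339, floor area 99≥78, dock doors 28≥15).
Opt5: dominated by Opt1 (lease 103≤114, floor area 74≥10, dock doors 22≥13).
Opt6: dominated by Opt1 (lease 103≤415, floor area 74≥11, dock doors 22≥17).
Opt7: not dominated (best dock doors).
Opt8: dominated by Opt1 (lease 103≤489, floor area 74≥67, dock doors 22≥12).
Opt9: not dominated.

Opt1, Opt3, Opt7, Opt9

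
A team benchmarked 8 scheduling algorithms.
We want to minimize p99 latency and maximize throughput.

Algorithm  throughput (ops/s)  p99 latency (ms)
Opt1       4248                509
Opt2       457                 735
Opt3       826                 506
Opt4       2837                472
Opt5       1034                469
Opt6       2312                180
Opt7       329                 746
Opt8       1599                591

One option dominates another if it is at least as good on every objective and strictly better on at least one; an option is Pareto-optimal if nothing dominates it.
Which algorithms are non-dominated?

Opt1: not dominated (best throughput).
Opt2: dominated by Opt1 (throughput 4248≥457, p99 latency 509≤735).
Opt3: dominated by Opt4 (throughput 2837≥826, p99 latency 472≤506).
Opt4: not dominated.
Opt5: dominated by Opt6 (throughput 2312≥1034, p99 latency 180≤469).
Opt6: not dominated (best p99 latency).
Opt7: dominated by Opt1 (throughput 4248≥329, p99 latency 509≤746).
Opt8: dominated by Opt1 (throughput 4248≥1599, p99 latency 509≤591).

Opt1, Opt4, Opt6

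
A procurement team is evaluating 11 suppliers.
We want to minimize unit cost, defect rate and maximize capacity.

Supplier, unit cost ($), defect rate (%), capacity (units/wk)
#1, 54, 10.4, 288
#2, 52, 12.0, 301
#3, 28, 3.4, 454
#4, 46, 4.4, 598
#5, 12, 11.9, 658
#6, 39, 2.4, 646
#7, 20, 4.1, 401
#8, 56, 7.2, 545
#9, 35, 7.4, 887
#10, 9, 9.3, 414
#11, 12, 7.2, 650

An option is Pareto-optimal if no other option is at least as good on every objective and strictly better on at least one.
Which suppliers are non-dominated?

#1: dominated by #3 (unit cost 28≤54, defect rate 3.4≤10.4, capacity 454≥288).
#2: dominated by #3 (unit cost 28≤52, defect rate 3.4≤12.0, capacity 454≥301).
#3: not dominated.
#4: dominated by #6 (unit cost 39≤46, defect rate 2.4≤4.4, capacity 646≥598).
#5: not dominated.
#6: not dominated (best defect rate).
#7: not dominated.
#8: dominated by #4 (unit cost 46≤56, defect rate 4.4≤7.2, capacity 598≥545).
#9: not dominated (best capacity).
#10: not dominated (best unit cost).
#11: not dominated.

#3, #5, #6, #7, #9, #10, #11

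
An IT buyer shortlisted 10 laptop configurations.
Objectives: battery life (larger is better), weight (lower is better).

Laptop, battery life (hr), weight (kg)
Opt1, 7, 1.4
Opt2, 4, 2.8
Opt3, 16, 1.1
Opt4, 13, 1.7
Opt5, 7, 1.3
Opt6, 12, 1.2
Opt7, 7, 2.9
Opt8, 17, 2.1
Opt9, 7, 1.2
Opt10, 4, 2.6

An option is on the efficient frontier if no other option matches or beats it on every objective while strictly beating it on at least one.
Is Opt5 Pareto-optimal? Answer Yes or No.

Opt3 vs Opt5: battery life 16≥7, weight 1.1≤1.3 — Opt3 is at least as good on every objective and strictly better on at least one, so Opt3 dominates Opt5.

No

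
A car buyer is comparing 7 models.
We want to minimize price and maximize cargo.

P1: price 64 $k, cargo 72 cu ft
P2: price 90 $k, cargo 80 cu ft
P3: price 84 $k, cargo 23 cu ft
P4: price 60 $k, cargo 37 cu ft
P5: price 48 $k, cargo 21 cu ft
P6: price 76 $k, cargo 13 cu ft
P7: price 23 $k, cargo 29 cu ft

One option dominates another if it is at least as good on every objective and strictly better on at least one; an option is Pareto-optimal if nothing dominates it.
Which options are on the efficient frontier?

P1: not dominated.
P2: not dominated (best cargo).
P3: dominated by P1 (price 64≤84, cargo 72≥23).
P4: not dominated.
P5: dominated by P7 (price 23≤48, cargo 29≥21).
P6: dominated by P1 (price 64≤76, cargo 72≥13).
P7: not dominated (best price).

P1, P2, P4, P7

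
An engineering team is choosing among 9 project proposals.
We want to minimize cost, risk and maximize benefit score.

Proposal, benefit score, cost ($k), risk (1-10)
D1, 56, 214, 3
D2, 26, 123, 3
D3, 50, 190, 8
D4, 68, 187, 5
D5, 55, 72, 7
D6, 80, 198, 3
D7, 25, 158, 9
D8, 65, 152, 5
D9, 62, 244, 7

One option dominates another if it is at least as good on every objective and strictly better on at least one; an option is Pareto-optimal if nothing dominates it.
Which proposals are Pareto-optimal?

D2, D4, D5, D6, D8

D1: dominated by D6 (benefit score 80≥56, cost 198≤214, risk 3≤3).
D2: not dominated.
D3: dominated by D4 (benefit score 68≥50, cost 187≤190, risk 5≤8).
D4: not dominated.
D5: not dominated (best cost).
D6: not dominated (best benefit score).
D7: dominated by D2 (benefit score 26≥25, cost 123≤158, risk 3≤9).
D8: not dominated.
D9: dominated by D4 (benefit score 68≥62, cost 187≤244, risk 5≤7).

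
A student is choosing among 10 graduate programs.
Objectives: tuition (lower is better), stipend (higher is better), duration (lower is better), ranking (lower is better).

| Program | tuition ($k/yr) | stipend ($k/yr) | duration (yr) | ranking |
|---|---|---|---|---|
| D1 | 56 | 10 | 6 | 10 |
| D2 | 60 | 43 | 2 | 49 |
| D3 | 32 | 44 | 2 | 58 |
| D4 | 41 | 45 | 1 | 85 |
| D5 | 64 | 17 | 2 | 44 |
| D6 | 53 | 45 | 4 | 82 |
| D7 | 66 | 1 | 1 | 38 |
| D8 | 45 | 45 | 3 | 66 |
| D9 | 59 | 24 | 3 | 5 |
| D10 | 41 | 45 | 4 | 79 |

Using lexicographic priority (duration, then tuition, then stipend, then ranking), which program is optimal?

D4

First minimize duration: best is 1, kept {D4, D7}.
Then minimize tuition: best is 41, kept {D4}.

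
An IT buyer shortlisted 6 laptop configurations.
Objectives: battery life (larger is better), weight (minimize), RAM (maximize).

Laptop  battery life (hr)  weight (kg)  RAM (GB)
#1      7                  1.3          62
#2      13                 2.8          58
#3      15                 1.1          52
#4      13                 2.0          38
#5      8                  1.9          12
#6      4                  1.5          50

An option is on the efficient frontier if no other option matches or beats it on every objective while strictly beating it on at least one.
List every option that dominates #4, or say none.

#3

#3: battery life 15≥13, weight 1.1≤2.0, RAM 52≥38 — dominates #4.
Others (#1, #2, #5, #6) are each worse than #4 on at least one objective.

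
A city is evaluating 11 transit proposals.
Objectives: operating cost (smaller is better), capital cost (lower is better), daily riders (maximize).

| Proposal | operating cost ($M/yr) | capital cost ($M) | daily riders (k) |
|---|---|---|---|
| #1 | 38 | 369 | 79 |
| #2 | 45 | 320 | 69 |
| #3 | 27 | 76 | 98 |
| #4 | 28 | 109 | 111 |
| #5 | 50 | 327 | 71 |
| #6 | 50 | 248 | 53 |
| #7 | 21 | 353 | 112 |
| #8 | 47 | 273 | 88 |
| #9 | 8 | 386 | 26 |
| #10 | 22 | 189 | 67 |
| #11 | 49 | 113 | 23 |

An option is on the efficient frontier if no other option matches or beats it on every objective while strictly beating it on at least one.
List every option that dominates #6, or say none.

#3: operating cost 27≤50, capital cost 76≤248, daily riders 98≥53 — dominates #6.
#4: operating cost 28≤50, capital cost 109≤248, daily riders 111≥53 — dominates #6.
#10: operating cost 22≤50, capital cost 189≤248, daily riders 67≥53 — dominates #6.
Others (#1, #2, #5, #7, #8, #9, #11) are each worse than #6 on at least one objective.

#3, #4, #10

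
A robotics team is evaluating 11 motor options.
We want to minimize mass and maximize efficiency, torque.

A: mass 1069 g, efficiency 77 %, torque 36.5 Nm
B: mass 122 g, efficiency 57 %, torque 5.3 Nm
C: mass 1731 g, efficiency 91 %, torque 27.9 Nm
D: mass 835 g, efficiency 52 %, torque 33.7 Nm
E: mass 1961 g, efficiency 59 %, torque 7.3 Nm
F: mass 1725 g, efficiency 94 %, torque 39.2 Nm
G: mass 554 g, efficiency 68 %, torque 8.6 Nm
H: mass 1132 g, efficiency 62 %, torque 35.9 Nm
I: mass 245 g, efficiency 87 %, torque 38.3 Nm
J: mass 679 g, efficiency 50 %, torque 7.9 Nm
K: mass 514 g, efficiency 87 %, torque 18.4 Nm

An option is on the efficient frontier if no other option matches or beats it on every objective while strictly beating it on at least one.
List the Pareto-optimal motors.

B, F, I

A: dominated by I (mass 245≤1069, efficiency 87≥77, torque 38.3≥36.5).
B: not dominated (best mass).
C: dominated by F (mass 1725≤1731, efficiency 94≥91, torque 39.2≥27.9).
D: dominated by I (mass 245≤835, efficiency 87≥52, torque 38.3≥33.7).
E: dominated by A (mass 1069≤1961, efficiency 77≥59, torque 36.5≥7.3).
F: not dominated (best efficiency).
G: dominated by I (mass 245≤554, efficiency 87≥68, torque 38.3≥8.6).
H: dominated by A (mass 1069≤1132, efficiency 77≥62, torque 36.5≥35.9).
I: not dominated.
J: dominated by G (mass 554≤679, efficiency 68≥50, torque 8.6≥7.9).
K: dominated by I (mass 245≤514, efficiency 87≥87, torque 38.3≥18.4).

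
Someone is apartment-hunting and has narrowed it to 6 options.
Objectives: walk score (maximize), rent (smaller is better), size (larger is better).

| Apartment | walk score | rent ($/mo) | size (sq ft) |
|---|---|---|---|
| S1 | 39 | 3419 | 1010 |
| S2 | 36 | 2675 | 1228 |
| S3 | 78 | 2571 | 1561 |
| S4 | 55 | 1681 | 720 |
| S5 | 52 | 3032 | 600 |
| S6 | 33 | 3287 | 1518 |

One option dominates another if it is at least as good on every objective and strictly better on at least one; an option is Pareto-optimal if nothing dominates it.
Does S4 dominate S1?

S4 vs S1: S4 is worse on size (720 vs 1010), so it does not dominate S1.

No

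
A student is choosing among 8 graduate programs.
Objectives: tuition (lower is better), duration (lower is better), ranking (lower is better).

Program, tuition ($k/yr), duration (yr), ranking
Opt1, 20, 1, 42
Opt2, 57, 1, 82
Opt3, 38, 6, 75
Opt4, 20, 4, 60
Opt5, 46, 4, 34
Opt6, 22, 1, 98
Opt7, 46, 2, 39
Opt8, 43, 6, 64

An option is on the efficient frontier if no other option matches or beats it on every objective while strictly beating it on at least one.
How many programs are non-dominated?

3

Opt1: not dominated.
Opt2: dominated by Opt1 (tuition 20≤57, duration 1≤1, ranking 42≤82).
Opt3: dominated by Opt1 (tuition 20≤38, duration 1≤6, ranking 42≤75).
Opt4: dominated by Opt1 (tuition 20≤20, duration 1≤4, ranking 42≤60).
Opt5: not dominated (best ranking).
Opt6: dominated by Opt1 (tuition 20≤22, duration 1≤1, ranking 42≤98).
Opt7: not dominated.
Opt8: dominated by Opt1 (tuition 20≤43, duration 1≤6, ranking 42≤64).
Pareto-optimal: Opt1, Opt5, Opt7 → 3.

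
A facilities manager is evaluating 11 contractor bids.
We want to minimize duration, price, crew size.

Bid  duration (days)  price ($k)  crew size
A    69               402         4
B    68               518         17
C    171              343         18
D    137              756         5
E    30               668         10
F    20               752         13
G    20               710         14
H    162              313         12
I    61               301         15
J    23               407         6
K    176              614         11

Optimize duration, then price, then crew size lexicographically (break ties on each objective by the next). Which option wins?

G

First minimize duration: best is 20, kept {F, G}.
Then minimize price: best is 710, kept {G}.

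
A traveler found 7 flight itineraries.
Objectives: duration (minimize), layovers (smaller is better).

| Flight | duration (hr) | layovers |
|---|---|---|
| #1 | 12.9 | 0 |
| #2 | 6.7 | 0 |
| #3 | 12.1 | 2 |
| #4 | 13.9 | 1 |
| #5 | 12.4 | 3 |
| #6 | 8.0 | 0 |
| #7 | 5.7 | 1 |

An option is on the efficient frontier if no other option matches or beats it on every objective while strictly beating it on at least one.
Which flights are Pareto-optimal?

#1: dominated by #2 (duration 6.7≤12.9, layovers 0≤0).
#2: not dominated.
#3: dominated by #2 (duration 6.7≤12.1, layovers 0≤2).
#4: dominated by #1 (duration 12.9≤13.9, layovers 0≤1).
#5: dominated by #2 (duration 6.7≤12.4, layovers 0≤3).
#6: dominated by #2 (duration 6.7≤8.0, layovers 0≤0).
#7: not dominated (best duration).

#2, #7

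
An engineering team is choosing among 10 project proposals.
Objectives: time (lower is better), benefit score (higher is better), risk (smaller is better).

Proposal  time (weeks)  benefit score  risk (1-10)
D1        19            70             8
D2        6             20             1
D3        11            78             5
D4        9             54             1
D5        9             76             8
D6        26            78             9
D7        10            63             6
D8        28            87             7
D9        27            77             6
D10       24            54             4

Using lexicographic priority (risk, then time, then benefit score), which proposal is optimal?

D2

First minimize risk: best is 1, kept {D2, D4}.
Then minimize time: best is 6, kept {D2}.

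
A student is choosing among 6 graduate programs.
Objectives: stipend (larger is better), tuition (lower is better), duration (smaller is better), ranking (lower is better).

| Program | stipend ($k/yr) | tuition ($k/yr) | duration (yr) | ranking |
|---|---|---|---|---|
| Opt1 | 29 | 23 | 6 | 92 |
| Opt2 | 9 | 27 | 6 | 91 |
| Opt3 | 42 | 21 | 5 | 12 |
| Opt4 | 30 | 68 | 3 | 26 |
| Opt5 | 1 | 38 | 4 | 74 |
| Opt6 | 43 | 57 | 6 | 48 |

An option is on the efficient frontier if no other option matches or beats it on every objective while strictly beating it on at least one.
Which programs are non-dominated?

Opt3, Opt4, Opt5, Opt6

Opt1: dominated by Opt3 (stipend 42≥29, tuition 21≤23, duration 5≤6, ranking 12≤92).
Opt2: dominated by Opt3 (stipend 42≥9, tuition 21≤27, duration 5≤6, ranking 12≤91).
Opt3: not dominated (best tuition).
Opt4: not dominated (best duration).
Opt5: not dominated.
Opt6: not dominated (best stipend).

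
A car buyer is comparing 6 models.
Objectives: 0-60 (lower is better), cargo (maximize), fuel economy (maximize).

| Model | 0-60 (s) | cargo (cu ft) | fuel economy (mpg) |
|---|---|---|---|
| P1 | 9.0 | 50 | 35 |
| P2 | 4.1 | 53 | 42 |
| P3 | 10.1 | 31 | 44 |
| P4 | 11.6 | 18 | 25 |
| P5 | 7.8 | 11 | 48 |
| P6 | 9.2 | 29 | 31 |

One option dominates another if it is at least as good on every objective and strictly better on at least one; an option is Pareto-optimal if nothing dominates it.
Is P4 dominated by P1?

Yes

P1 vs P4: 0-60 9.0≤11.6, cargo 50≥18, fuel economy 35≥25 — P1 is at least as good on every objective with at least one strict improvement.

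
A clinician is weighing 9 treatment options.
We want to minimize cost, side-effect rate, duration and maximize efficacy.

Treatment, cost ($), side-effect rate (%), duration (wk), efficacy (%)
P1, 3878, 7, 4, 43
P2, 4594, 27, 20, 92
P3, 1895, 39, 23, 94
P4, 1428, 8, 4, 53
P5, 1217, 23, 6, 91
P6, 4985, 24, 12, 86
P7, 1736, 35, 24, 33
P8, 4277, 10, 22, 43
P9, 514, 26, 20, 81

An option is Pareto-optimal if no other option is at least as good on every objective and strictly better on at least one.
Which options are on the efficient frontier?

P1: not dominated (best side-effect rate).
P2: not dominated.
P3: not dominated (best efficacy).
P4: not dominated.
P5: not dominated.
P6: dominated by P5 (cost 1217≤4985, side-effect rate 23≤24, duration 6≤12, efficacy 91≥86).
P7: dominated by P4 (cost 1428≤1736, side-effect rate 8≤35, duration 4≤24, efficacy 53≥33).
P8: dominated by P1 (cost 3878≤4277, side-effect rate 7≤10, duration 4≤22, efficacy 43≥43).
P9: not dominated (best cost).

P1, P2, P3, P4, P5, P9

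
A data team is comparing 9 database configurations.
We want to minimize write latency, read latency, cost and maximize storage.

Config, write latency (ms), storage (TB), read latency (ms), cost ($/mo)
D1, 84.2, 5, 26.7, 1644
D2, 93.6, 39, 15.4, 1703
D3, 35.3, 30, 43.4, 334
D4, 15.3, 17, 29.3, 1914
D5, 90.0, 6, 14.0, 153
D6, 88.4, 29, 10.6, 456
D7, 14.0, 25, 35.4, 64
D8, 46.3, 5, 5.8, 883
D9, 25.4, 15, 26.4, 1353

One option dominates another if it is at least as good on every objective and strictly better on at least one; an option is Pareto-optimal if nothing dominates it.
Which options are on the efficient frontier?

D2, D3, D4, D5, D6, D7, D8, D9

D1: dominated by D8 (write latency 46.3≤84.2, storage 5≥5, read latency 5.8≤26.7, cost 883≤1644).
D2: not dominated (best storage).
D3: not dominated.
D4: not dominated.
D5: not dominated.
D6: not dominated.
D7: not dominated (best write latency).
D8: not dominated (best read latency).
D9: not dominated.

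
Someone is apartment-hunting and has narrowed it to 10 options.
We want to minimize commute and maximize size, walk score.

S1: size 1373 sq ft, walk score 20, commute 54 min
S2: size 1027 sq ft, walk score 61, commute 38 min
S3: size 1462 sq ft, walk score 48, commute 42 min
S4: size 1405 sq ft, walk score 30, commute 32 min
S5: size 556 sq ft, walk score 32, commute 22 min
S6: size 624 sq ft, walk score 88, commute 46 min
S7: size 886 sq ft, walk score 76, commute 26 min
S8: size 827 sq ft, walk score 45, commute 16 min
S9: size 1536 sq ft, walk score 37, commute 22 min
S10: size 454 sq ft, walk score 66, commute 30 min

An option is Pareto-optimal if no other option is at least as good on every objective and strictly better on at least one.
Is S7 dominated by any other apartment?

S1: worse on walk score (20 vs 76).
S2: worse on walk score (61 vs 76).
S3: worse on walk score (48 vs 76).
S4: worse on walk score (30 vs 76).
S5: worse on size (556 vs 886).
S6: worse on size (624 vs 886).
S8: worse on size (827 vs 886).
S9: worse on walk score (37 vs 76).
S10: worse on size (454 vs 886).
No option is at least as good as S7 on every objective and strictly better on one.

No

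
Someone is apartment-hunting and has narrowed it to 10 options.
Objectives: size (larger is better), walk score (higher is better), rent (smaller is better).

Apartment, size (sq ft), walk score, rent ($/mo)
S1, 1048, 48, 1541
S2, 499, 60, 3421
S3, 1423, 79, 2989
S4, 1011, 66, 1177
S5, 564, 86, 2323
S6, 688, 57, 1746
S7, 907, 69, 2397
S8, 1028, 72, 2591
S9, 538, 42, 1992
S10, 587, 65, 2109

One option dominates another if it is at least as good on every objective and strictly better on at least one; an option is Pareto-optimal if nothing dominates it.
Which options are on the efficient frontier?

S1: not dominated.
S2: dominated by S3 (size 1423≥499, walk score 79≥60, rent 2989≤3421).
S3: not dominated (best size).
S4: not dominated (best rent).
S5: not dominated (best walk score).
S6: dominated by S4 (size 1011≥688, walk score 66≥57, rent 1177≤1746).
S7: not dominated.
S8: not dominated.
S9: dominated by S1 (size 1048≥538, walk score 48≥42, rent 1541≤1992).
S10: dominated by S4 (size 1011≥587, walk score 66≥65, rent 1177≤2109).

S1, S3, S4, S5, S7, S8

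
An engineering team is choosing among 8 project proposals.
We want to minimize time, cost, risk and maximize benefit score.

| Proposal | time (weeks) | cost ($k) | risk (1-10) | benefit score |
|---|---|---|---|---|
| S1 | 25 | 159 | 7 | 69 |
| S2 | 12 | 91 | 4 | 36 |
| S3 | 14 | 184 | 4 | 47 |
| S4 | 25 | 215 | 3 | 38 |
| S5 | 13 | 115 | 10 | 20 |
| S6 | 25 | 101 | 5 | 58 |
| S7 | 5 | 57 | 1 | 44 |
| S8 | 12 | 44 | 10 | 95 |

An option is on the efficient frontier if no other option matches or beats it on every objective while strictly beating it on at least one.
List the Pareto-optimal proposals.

S1, S3, S6, S7, S8

S1: not dominated.
S2: dominated by S7 (time 5≤12, cost 57≤91, risk 1≤4, benefit score 44≥36).
S3: not dominated.
S4: dominated by S7 (time 5≤25, cost 57≤215, risk 1≤3, benefit score 44≥38).
S5: dominated by S2 (time 12≤13, cost 91≤115, risk 4≤10, benefit score 36≥20).
S6: not dominated.
S7: not dominated (best time).
S8: not dominated (best cost).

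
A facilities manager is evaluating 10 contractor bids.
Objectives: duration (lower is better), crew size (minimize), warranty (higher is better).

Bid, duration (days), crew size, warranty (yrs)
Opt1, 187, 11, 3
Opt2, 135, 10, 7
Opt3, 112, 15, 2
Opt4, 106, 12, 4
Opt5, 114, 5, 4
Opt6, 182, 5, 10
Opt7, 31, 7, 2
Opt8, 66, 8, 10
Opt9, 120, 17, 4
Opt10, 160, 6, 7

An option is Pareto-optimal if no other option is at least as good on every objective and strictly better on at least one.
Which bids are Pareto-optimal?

Opt1: dominated by Opt2 (duration 135≤187, crew size 10≤11, warranty 7≥3).
Opt2: dominated by Opt8 (duration 66≤135, crew size 8≤10, warranty 10≥7).
Opt3: dominated by Opt4 (duration 106≤112, crew size 12≤15, warranty 4≥2).
Opt4: dominated by Opt8 (duration 66≤106, crew size 8≤12, warranty 10≥4).
Opt5: not dominated.
Opt6: not dominated.
Opt7: not dominated (best duration).
Opt8: not dominated.
Opt9: dominated by Opt4 (duration 106≤120, crew size 12≤17, warranty 4≥4).
Opt10: not dominated.

Opt5, Opt6, Opt7, Opt8, Opt10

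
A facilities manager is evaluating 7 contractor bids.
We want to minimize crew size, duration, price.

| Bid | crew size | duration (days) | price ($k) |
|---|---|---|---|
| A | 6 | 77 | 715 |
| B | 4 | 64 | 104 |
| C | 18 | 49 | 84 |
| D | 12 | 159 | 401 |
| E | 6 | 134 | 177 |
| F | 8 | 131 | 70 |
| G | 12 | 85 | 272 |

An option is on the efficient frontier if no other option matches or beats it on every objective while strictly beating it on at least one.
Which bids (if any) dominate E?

B: crew size 4≤6, duration 64≤134, price 104≤177 — dominates E.
Others (A, C, D, F, G) are each worse than E on at least one objective.

B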